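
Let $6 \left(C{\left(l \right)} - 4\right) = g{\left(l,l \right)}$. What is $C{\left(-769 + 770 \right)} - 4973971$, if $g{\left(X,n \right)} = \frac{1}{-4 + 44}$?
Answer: $- \frac{1193752079}{240} \approx -4.974 \cdot 10^{6}$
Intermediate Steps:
$g{\left(X,n \right)} = \frac{1}{40}$
$C{\left(l \right)} = \frac{961}{240}$ ($C{\left(l \right)} = 4 + \frac{1}{6} \cdot \frac{1}{40} = 4 + \frac{1}{240} = \frac{961}{240}$)
$C{\left(-769 + 770 \right)} - 4973971 = \frac{961}{240} - 4973971 = - \frac{1193752079}{240}$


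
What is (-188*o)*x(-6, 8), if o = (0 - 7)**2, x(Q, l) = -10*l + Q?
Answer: 792232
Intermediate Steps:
x(Q, l) = Q - 10*l
o = 49 (o = (-7)**2 = 49)
(-188*o)*x(-6, 8) = (-188*49)*(-6 - 10*8) = -9212*(-6 - 80) = -9212*(-86) = 792232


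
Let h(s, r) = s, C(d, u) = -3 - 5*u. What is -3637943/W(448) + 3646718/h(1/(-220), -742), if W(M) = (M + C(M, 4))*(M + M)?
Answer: -305507450805943/380800 ≈ -8.0228e+8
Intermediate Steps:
W(M) = 2*M*(-23 + M) (W(M) = (M + (-3 - 5*4))*(M + M) = (M + (-3 - 20))*(2*M) = (M - 23)*(2*M) = (-23 + M)*(2*M) = 2*M*(-23 + M))
-3637943/W(448) + 3646718/h(1/(-220), -742) = -3637943*1/(896*(-23 + 448)) + 3646718/(1/(-220)) = -3637943/(2*448*425) + 3646718/(-1/220) = -3637943/380800 + 3646718*(-220) = -3637943*1/380800 - 802277960 = -3637943/380800 - 802277960 = -305507450805943/380800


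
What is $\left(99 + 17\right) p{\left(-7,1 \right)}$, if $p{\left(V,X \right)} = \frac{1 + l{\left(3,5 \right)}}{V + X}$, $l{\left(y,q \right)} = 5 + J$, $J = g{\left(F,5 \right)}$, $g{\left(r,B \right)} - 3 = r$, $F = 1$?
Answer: $- \frac{580}{3} \approx -193.33$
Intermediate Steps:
$g{\left(r,B \right)} = 3 + r$
$J = 4$ ($J = 3 + 1 = 4$)
$l{\left(y,q \right)} = 9$ ($l{\left(y,q \right)} = 5 + 4 = 9$)
$p{\left(V,X \right)} = \frac{10}{V + X}$ ($p{\left(V,X \right)} = \frac{1 + 9}{V + X} = \frac{10}{V + X}$)
$\left(99 + 17\right) p{\left(-7,1 \right)} = \left(99 + 17\right) \frac{10}{-7 + 1} = 116 \frac{10}{-6} = 116 \cdot 10 \left(- \frac{1}{6}\right) = 116 \left(- \frac{5}{3}\right) = - \frac{580}{3}$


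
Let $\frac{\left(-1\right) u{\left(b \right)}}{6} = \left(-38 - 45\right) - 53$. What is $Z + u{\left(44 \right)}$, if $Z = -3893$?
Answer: $-3077$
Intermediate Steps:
$u{\left(b \right)} = 816$ ($u{\left(b \right)} = - 6 \left(\left(-38 - 45\right) - 53\right) = - 6 \left(-83 - 53\right) = \left(-6\right) \left(-136\right) = 816$)
$Z + u{\left(44 \right)} = -3893 + 816 = -3077$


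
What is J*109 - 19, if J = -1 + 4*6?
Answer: 2488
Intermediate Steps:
J = 23 (J = -1 + 24 = 23)
J*109 - 19 = 23*109 - 19 = 2507 - 19 = 2488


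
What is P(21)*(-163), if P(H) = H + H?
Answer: -6846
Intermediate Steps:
P(H) = 2*H
P(21)*(-163) = (2*21)*(-163) = 42*(-163) = -6846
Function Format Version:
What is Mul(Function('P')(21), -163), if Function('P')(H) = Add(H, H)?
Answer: -6846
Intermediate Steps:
Function('P')(H) = Mul(2, H)
Mul(Function('P')(21), -163) = Mul(Mul(2, 21), -163) = Mul(42, -163) = -6846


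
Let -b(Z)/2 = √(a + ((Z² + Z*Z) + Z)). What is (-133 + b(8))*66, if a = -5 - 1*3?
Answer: -8778 - 1056*√2 ≈ -10271.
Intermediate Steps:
a = -8 (a = -5 - 3 = -8)
b(Z) = -2*√(-8 + Z + 2*Z²) (b(Z) = -2*√(-8 + ((Z² + Z*Z) + Z)) = -2*√(-8 + ((Z² + Z²) + Z)) = -2*√(-8 + (2*Z² + Z)) = -2*√(-8 + (Z + 2*Z²)) = -2*√(-8 + Z + 2*Z²))
(-133 + b(8))*66 = (-133 - 2*√(-8 + 8 + 2*8²))*66 = (-133 - 2*√(-8 + 8 + 2*64))*66 = (-133 - 2*√(-8 + 8 + 128))*66 = (-133 - 16*√2)*66 = -8778 - 1056*√2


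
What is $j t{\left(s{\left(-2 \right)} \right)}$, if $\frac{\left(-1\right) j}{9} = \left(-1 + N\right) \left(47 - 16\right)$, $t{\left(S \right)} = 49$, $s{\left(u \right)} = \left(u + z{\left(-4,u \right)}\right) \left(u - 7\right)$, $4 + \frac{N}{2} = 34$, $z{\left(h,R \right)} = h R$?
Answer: $-806589$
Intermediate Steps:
$z{\left(h,R \right)} = R h$
$N = 60$ ($N = -8 + 2 \cdot 34 = -8 + 68 = 60$)
$s{\left(u \right)} = - 3 u \left(-7 + u\right)$ ($s{\left(u \right)} = \left(u + u \left(-4\right)\right) \left(u - 7\right) = \left(u - 4 u\right) \left(-7 + u\right) = - 3 u \left(-7 + u\right)$)
$j = -16461$ ($j = - 9 \left(-1 + 60\right) \left(47 - 16\right) = - 9 \cdot 59 \cdot 31 = \left(-9\right) 1829 = -16461$)
$j t{\left(s{\left(-2 \right)} \right)} = \left(-16461\right) 49 = -806589$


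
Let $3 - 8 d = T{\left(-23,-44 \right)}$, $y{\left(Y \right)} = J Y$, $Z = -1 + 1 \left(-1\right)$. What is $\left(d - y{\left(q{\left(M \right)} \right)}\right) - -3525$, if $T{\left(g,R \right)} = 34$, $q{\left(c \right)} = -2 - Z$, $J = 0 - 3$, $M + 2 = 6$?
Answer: $\frac{28169}{8} \approx 3521.1$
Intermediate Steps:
$Z = -2$ ($Z = -1 - 1 = -2$)
$M = 4$ ($M = -2 + 6 = 4$)
$J = -3$ ($J = 0 - 3 = -3$)
$q{\left(c \right)} = 0$ ($q{\left(c \right)} = -2 - -2 = -2 + 2 = 0$)
$y{\left(Y \right)} = - 3 Y$
$d = - \frac{31}{8}$ ($d = \frac{3}{8} - \frac{17}{4} = - \frac{31}{8} \approx -3.875$)
$\left(d - y{\left(q{\left(M \right)} \right)}\right) - -3525 = \left(- \frac{31}{8} - \left(-3\right) 0\right) - -3525 = \left(- \frac{31}{8} - 0\right) + 3525 = \left(- \frac{31}{8} + 0\right) + 3525 = - \frac{31}{8} + 3525 = \frac{28169}{8}$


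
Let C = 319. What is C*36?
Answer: 11484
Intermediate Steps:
C*36 = 319*36 = 11484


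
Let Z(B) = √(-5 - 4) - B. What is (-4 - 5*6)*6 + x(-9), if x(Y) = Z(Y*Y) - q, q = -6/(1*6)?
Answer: -284 + 3*I ≈ -284.0 + 3.0*I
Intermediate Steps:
Z(B) = -B + 3*I (Z(B) = √(-9) - B = 3*I - B = -B + 3*I)
q = -1 (q = -6/6 = -6*⅙ = -1)
x(Y) = 1 - Y² + 3*I (x(Y) = (-Y*Y + 3*I) - 1*(-1) = (-Y² + 3*I) + 1 = 1 - Y² + 3*I)
(-4 - 5*6)*6 + x(-9) = (-4 - 5*6)*6 + (1 - 1*(-9)² + 3*I) = (-4 - 30)*6 + (1 - 1*81 + 3*I) = -34*6 + (1 - 81 + 3*I) = -204 + (-80 + 3*I) = -284 + 3*I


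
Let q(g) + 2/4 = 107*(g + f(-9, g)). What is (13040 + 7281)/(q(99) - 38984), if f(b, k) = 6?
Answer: -40642/55499 ≈ -0.73230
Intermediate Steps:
q(g) = 1283/2 + 107*g (q(g) = -½ + 107*(g + 6) = -½ + 107*(6 + g) = -½ + (642 + 107*g) = 1283/2 + 107*g)
(13040 + 7281)/(q(99) - 38984) = (13040 + 7281)/((1283/2 + 107*99) - 38984) = 20321/((1283/2 + 10593) - 38984) = 20321/(22469/2 - 38984) = 20321/(-55499/2) = 20321*(-2/55499) = -40642/55499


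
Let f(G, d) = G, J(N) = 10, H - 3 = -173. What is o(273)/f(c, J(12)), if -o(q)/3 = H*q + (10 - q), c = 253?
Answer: 12729/23 ≈ 553.43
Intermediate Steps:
H = -170 (H = 3 - 173 = -170)
o(q) = -30 + 513*q (o(q) = -3*(-170*q + (10 - q)) = -3*(10 - 171*q) = -30 + 513*q)
o(273)/f(c, J(12)) = (-30 + 513*273)/253 = (-30 + 140049)*(1/253) = 140019*(1/253) = 12729/23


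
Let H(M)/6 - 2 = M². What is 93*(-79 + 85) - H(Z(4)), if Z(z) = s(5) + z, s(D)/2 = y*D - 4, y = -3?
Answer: -6390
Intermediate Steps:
s(D) = -8 - 6*D (s(D) = 2*(-3*D - 4) = 2*(-4 - 3*D) = -8 - 6*D)
Z(z) = -38 + z (Z(z) = (-8 - 6*5) + z = (-8 - 30) + z = -38 + z)
H(M) = 12 + 6*M²
93*(-79 + 85) - H(Z(4)) = 93*(-79 + 85) - (12 + 6*(-38 + 4)²) = 93*6 - (12 + 6*(-34)²) = 558 - (12 + 6*1156) = 558 - (12 + 6936) = 558 - 1*6948 = 558 - 6948 = -6390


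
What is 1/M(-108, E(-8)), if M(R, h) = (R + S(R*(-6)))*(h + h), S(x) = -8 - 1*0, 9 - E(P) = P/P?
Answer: -1/1856 ≈ -0.00053879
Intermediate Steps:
E(P) = 8 (E(P) = 9 - P/P = 9 - 1*1 = 9 - 1 = 8)
S(x) = -8 (S(x) = -8 + 0 = -8)
M(R, h) = 2*h*(-8 + R) (M(R, h) = (R - 8)*(h + h) = (-8 + R)*(2*h) = 2*h*(-8 + R))
1/M(-108, E(-8)) = 1/(2*8*(-8 - 108)) = 1/(2*8*(-116)) = 1/(-1856) = -1/1856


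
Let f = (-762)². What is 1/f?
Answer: 1/580644 ≈ 1.7222e-6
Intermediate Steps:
f = 580644
1/f = 1/580644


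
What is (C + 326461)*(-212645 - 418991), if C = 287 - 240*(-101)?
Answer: -221696656368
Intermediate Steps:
C = 24527 (C = 287 + 24240 = 24527)
(C + 326461)*(-212645 - 418991) = (24527 + 326461)*(-212645 - 418991) = 350988*(-631636) = -221696656368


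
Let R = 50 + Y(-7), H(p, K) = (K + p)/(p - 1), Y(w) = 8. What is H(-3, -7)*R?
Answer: 145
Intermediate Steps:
H(p, K) = (K + p)/(-1 + p)
R = 58 (R = 50 + 8 = 58)
H(-3, -7)*R = ((-7 - 3)/(-1 - 3))*58 = (-10/(-4))*58 = -¼*(-10)*58 = (5/2)*58 = 145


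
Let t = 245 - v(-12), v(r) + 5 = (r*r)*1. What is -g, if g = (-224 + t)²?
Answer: -13924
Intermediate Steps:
v(r) = -5 + r² (v(r) = -5 + (r*r)*1 = -5 + r²*1 = -5 + r²)
t = 106 (t = 245 - (-5 + (-12)²) = 245 - (-5 + 144) = 245 - 1*139 = 245 - 139 = 106)
g = 13924 (g = (-224 + 106)² = (-118)² = 13924)
-g = -1*13924 = -13924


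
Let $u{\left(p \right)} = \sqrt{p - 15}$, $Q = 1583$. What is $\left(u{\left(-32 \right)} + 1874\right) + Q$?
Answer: $3457 + i \sqrt{47} \approx 3457.0 + 6.8557 i$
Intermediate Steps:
$u{\left(p \right)} = \sqrt{-15 + p}$ ($u{\left(p \right)} = \sqrt{p - 15} = \sqrt{-15 + p}$)
$\left(u{\left(-32 \right)} + 1874\right) + Q = \left(\sqrt{-15 - 32} + 1874\right) + 1583 = \left(\sqrt{-47} + 1874\right) + 1583 = \left(i \sqrt{47} + 1874\right) + 1583 = \left(1874 + i \sqrt{47}\right) + 1583 = 3457 + i \sqrt{47}$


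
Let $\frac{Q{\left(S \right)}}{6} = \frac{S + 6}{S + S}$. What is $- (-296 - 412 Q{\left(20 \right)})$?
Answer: $\frac{9514}{5} \approx 1902.8$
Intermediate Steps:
$Q{\left(S \right)} = \frac{3 \left(6 + S\right)}{S}$ ($Q{\left(S \right)} = 6 \frac{S + 6}{S + S} = 6 \frac{6 + S}{2 S} = \frac{3 \left(6 + S\right)}{S}$)
$- (-296 - 412 Q{\left(20 \right)}) = - (-296 - 412 \left(3 + \frac{18}{20}\right)) = - (-296 - 412 \left(3 + 18 \cdot \frac{1}{20}\right)) = - (-296 - 412 \left(3 + \frac{9}{10}\right)) = - (-296 - \frac{8034}{5}) = \left(-1\right) \left(- \frac{9514}{5}\right) = \frac{9514}{5}$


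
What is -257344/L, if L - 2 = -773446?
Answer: 64336/193361 ≈ 0.33272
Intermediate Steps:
L = -773444 (L = 2 - 773446 = -773444)
-257344/L = -257344/(-773444) = -257344*(-1/773444) = 64336/193361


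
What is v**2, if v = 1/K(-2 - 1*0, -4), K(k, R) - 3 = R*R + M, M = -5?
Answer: 1/196 ≈ 0.0051020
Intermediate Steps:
K(k, R) = -2 + R**2 (K(k, R) = 3 + (R*R - 5) = 3 + (R**2 - 5) = 3 + (-5 + R**2) = -2 + R**2)
v = 1/14 (v = 1/(-2 + (-4)**2) = 1/(-2 + 16) = 1/14 ≈ 0.071429)
v**2 = (1/14)**2 = 1/196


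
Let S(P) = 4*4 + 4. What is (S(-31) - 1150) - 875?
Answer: -2005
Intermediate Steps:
S(P) = 20 (S(P) = 16 + 4 = 20)
(S(-31) - 1150) - 875 = (20 - 1150) - 875 = -1130 - 875 = -2005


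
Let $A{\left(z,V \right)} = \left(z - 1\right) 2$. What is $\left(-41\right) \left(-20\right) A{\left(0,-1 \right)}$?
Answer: $-1640$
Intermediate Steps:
$A{\left(z,V \right)} = -2 + 2 z$ ($A{\left(z,V \right)} = \left(-1 + z\right) 2 = -2 + 2 z$)
$\left(-41\right) \left(-20\right) A{\left(0,-1 \right)} = \left(-41\right) \left(-20\right) \left(-2 + 2 \cdot 0\right) = 820 \left(-2 + 0\right) = 820 \left(-2\right) = -1640$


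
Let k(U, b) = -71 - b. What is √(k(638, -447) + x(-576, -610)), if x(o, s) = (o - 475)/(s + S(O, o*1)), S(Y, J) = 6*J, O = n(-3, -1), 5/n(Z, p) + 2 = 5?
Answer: √6220439222/4066 ≈ 19.397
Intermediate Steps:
n(Z, p) = 5/3 (n(Z, p) = 5/(-2 + 5) = 5/3)
O = 5/3 ≈ 1.6667
x(o, s) = (-475 + o)/(s + 6*o) (x(o, s) = (o - 475)/(s + 6*(o*1)) = (-475 + o)/(s + 6*o))
√(k(638, -447) + x(-576, -610)) = √((-71 - 1*(-447)) + (-475 - 576)/(-610 + 6*(-576))) = √((-71 + 447) - 1051/(-610 - 3456)) = √(376 - 1051/(-4066)) = √(376 - 1/4066*(-1051)) = √(376 + 1051/4066) = √(1529867/4066) = √6220439222/4066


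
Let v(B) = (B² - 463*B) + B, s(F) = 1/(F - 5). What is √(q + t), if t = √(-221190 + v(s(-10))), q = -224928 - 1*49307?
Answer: √(-61702875 + 15*I*√49760819)/15 ≈ 0.44902 + 523.67*I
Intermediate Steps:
s(F) = 1/(-5 + F)
v(B) = B² - 462*B
q = -274235 (q = -224928 - 49307 = -274235)
t = I*√49760819/15 (t = √(-221190 + (-462 + 1/(-5 - 10))/(-5 - 10)) = √(-221190 + (-462 + 1/(-15))/(-15)) = √(-221190 - (-462 - 1/15)/15) = √(-221190 - 1/15*(-6931/15)) = √(-221190 + 6931/225) = √(-49760819/225) = I*√49760819/15 ≈ 470.28*I)
√(q + t) = √(-274235 + I*√49760819/15)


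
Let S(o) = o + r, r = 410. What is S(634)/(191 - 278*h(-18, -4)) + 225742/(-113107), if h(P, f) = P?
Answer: -1054645982/587590865 ≈ -1.7949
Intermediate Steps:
S(o) = 410 + o (S(o) = o + 410 = 410 + o)
S(634)/(191 - 278*h(-18, -4)) + 225742/(-113107) = (410 + 634)/(191 - 278*(-18)) + 225742/(-113107) = 1044/(191 + 5004) + 225742*(-1/113107) = 1044/5195 - 225742/113107 = -1054645982/587590865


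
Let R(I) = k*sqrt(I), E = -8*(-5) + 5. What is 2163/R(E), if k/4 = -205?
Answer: -721*sqrt(5)/4100 ≈ -0.39322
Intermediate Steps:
k = -820 (k = 4*(-205) = -820)
E = 45 (E = 40 + 5 = 45)
R(I) = -820*sqrt(I)
2163/R(E) = 2163/((-2460*sqrt(5))) = 2163*(-sqrt(5)/12300) = -721*sqrt(5)/4100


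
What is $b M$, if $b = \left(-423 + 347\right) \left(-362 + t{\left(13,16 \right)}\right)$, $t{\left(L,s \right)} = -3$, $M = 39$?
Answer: $1081860$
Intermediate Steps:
$b = 27740$ ($b = \left(-423 + 347\right) \left(-362 - 3\right) = \left(-76\right) \left(-365\right) = 27740$)
$b M = 27740 \cdot 39 = 1081860$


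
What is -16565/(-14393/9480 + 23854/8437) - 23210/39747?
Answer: -52663803565466390/4161597508713 ≈ -12655.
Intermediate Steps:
-16565/(-14393/9480 + 23854/8437) - 23210/39747 = -16565/104702179/79982760 - 23210/39747 = -16565*79982760/104702179 - 23210/39747 = -1324914419400/104702179 - 23210/39747 = -52663803565466390/4161597508713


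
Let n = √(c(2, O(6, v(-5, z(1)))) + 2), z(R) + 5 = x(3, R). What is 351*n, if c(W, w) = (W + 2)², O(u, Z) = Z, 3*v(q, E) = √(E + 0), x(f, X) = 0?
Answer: 1053*√2 ≈ 1489.2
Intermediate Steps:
z(R) = -5 (z(R) = -5 + 0 = -5)
v(q, E) = √E/3 (v(q, E) = √(E + 0)/3 = √E/3)
c(W, w) = (2 + W)²
n = 3*√2 (n = √((2 + 2)² + 2) = √(4² + 2) = √(16 + 2) = √18 = 3*√2 ≈ 4.2426)
351*n = 351*(3*√2) = 1053*√2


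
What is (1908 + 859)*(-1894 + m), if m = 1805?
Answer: -246263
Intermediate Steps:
(1908 + 859)*(-1894 + m) = (1908 + 859)*(-1894 + 1805) = 2767*(-89) = -246263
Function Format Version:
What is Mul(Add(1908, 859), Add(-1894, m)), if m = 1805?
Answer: -246263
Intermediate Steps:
Mul(Add(1908, 859), Add(-1894, m)) = Mul(Add(1908, 859), Add(-1894, 1805)) = Mul(2767, -89) = -246263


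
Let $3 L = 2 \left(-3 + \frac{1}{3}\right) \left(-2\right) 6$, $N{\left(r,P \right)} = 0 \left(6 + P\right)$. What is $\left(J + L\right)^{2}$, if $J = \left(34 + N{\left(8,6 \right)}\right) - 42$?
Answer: $\frac{1600}{9} \approx 177.78$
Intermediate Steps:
$N{\left(r,P \right)} = 0$
$J = -8$ ($J = \left(34 + 0\right) - 42 = 34 - 42 = -8$)
$L = \frac{64}{3}$ ($L = \frac{2 \left(-3 + \frac{1}{3}\right) \left(-2\right) 6}{3} = \frac{2 \left(\left(- \frac{8}{3}\right) \left(-2\right)\right) 6}{3} = \frac{2 \cdot \frac{16}{3} \cdot 6}{3} = \frac{\frac{32}{3} \cdot 6}{3} = \frac{1}{3} \cdot 64 = \frac{64}{3} \approx 21.333$)
$\left(J + L\right)^{2} = \left(-8 + \frac{64}{3}\right)^{2} = \left(\frac{40}{3}\right)^{2} = \frac{1600}{9}$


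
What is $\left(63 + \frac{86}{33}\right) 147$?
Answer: $\frac{106085}{11} \approx 9644.1$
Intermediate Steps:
$\left(63 + \frac{86}{33}\right) 147 = \frac{2165}{33} \cdot 147 = \frac{106085}{11}$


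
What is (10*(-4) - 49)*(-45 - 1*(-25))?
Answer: 1780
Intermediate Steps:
(10*(-4) - 49)*(-45 - 1*(-25)) = (-40 - 49)*(-45 + 25) = -89*(-20) = 1780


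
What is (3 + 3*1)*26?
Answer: 156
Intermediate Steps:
(3 + 3*1)*26 = (3 + 3)*26 = 6*26 = 156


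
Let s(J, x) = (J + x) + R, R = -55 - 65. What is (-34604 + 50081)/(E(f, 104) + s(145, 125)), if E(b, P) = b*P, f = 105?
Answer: 5159/3690 ≈ 1.3981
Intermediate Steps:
R = -120
E(b, P) = P*b
s(J, x) = -120 + J + x (s(J, x) = (J + x) - 120 = -120 + J + x)
(-34604 + 50081)/(E(f, 104) + s(145, 125)) = (-34604 + 50081)/(104*105 + (-120 + 145 + 125)) = 15477/(10920 + 150) = 15477/11070 = 15477*(1/11070) = 5159/3690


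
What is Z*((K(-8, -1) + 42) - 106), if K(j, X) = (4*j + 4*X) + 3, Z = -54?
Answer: 5238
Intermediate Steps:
K(j, X) = 3 + 4*X + 4*j (K(j, X) = (4*X + 4*j) + 3 = 3 + 4*X + 4*j)
Z*((K(-8, -1) + 42) - 106) = -54*(((3 + 4*(-1) + 4*(-8)) + 42) - 106) = -54*(((3 - 4 - 32) + 42) - 106) = -54*((-33 + 42) - 106) = -54*(9 - 106) = -54*(-97) = 5238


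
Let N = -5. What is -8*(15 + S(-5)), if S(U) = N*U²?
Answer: 880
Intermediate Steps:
S(U) = -5*U²
-8*(15 + S(-5)) = -8*(15 - 5*(-5)²) = -8*(15 - 5*25) = -8*(15 - 125) = -8*(-110) = 880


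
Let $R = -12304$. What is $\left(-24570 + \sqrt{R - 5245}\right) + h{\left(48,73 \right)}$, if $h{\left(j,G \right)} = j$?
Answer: $-24522 + i \sqrt{17549} \approx -24522.0 + 132.47 i$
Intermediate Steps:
$\left(-24570 + \sqrt{R - 5245}\right) + h{\left(48,73 \right)} = \left(-24570 + \sqrt{-12304 - 5245}\right) + 48 = \left(-24570 + \sqrt{-17549}\right) + 48 = \left(-24570 + i \sqrt{17549}\right) + 48 = -24522 + i \sqrt{17549}$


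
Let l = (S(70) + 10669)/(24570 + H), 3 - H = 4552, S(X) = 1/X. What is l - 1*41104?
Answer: -57605276049/1401470 ≈ -41103.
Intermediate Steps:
H = -4549 (H = 3 - 1*4552 = 3 - 4552 = -4549)
l = 746831/1401470 (l = (1/70 + 10669)/(24570 - 4549) = (1/70 + 10669)/20021 = (746831/70)*(1/20021) = 746831/1401470 ≈ 0.53289)
l - 1*41104 = 746831/1401470 - 1*41104 = 746831/1401470 - 41104 = -57605276049/1401470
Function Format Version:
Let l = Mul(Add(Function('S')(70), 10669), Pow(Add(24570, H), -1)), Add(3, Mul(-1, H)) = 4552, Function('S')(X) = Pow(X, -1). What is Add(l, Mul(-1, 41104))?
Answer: Rational(-57605276049, 1401470) ≈ -41103.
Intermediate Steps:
H = -4549 (H = Add(3, Mul(-1, 4552)) = Add(3, -4552) = -4549)
l = Rational(746831, 1401470) (l = Mul(Add(Pow(70, -1), 10669), Pow(Add(24570, -4549), -1)) = Mul(Add(Rational(1, 70), 10669), Pow(20021, -1)) = Mul(Rational(746831, 70), Rational(1, 20021)) = Rational(746831, 1401470) ≈ 0.53289)
Add(l, Mul(-1, 41104)) = Add(Rational(746831, 1401470), Mul(-1, 41104)) = Add(Rational(746831, 1401470), -41104) = Rational(-57605276049, 1401470)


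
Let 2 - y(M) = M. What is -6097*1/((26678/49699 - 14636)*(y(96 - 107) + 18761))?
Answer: 43287829/1950800670252 ≈ 2.2190e-5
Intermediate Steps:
y(M) = 2 - M
-6097*1/((26678/49699 - 14636)*(y(96 - 107) + 18761)) = -6097*1/((26678/49699 - 14636)*((2 - (96 - 107)) + 18761)) = -6097*1/((26678*(1/49699) - 14636)*((2 - 1*(-11)) + 18761)) = -6097*1/((26678/49699 - 14636)*((2 + 11) + 18761)) = -6097*(-49699/(727367886*(13 + 18761))) = -6097/(18774*(-727367886/49699)) = -6097/(-13655604691764/49699) = -6097*(-49699/13655604691764) = 43287829/1950800670252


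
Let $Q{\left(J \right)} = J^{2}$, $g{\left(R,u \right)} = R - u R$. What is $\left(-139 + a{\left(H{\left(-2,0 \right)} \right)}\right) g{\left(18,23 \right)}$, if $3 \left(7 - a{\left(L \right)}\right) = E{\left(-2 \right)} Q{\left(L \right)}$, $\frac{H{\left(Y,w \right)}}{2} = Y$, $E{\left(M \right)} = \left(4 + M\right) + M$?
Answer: $52272$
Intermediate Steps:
$E{\left(M \right)} = 4 + 2 M$
$H{\left(Y,w \right)} = 2 Y$
$g{\left(R,u \right)} = R - R u$
$a{\left(L \right)} = 7$ ($a{\left(L \right)} = 7 - \frac{\left(4 + 2 \left(-2\right)\right) L^{2}}{3} = 7 - \frac{\left(4 - 4\right) L^{2}}{3} = 7 - \frac{0 L^{2}}{3} = 7 - 0 = 7 + 0 = 7$)
$\left(-139 + a{\left(H{\left(-2,0 \right)} \right)}\right) g{\left(18,23 \right)} = \left(-139 + 7\right) 18 \left(1 - 23\right) = - 132 \cdot 18 \left(1 - 23\right) = - 132 \cdot 18 \left(-22\right) = \left(-132\right) \left(-396\right) = 52272$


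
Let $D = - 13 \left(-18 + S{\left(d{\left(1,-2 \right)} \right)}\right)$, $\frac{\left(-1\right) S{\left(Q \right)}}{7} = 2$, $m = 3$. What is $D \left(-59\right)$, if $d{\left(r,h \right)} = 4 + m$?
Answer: $-24544$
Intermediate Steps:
$d{\left(r,h \right)} = 7$ ($d{\left(r,h \right)} = 4 + 3 = 7$)
$S{\left(Q \right)} = -14$ ($S{\left(Q \right)} = \left(-7\right) 2 = -14$)
$D = 416$ ($D = - 13 \left(-18 - 14\right) = \left(-13\right) \left(-32\right) = 416$)
$D \left(-59\right) = 416 \left(-59\right) = -24544$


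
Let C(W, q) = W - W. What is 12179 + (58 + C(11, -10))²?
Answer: 15543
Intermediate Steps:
C(W, q) = 0
12179 + (58 + C(11, -10))² = 12179 + (58 + 0)² = 12179 + 58² = 12179 + 3364 = 15543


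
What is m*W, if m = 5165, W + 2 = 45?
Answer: 222095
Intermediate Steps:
W = 43 (W = -2 + 45 = 43)
m*W = 5165*43 = 222095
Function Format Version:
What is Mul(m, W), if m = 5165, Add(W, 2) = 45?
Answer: 222095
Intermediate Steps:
W = 43 (W = Add(-2, 45) = 43)
Mul(m, W) = Mul(5165, 43) = 222095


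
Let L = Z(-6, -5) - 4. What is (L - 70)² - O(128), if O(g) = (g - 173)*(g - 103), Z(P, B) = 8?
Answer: 5481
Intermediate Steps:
O(g) = (-173 + g)*(-103 + g)
L = 4 (L = 8 - 4 = 4)
(L - 70)² - O(128) = (4 - 70)² - (17819 + 128² - 276*128) = (-66)² - (17819 + 16384 - 35328) = 4356 - 1*(-1125) = 4356 + 1125 = 5481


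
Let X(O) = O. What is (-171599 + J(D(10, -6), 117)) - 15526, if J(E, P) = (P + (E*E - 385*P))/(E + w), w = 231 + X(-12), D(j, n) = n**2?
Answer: -15920169/85 ≈ -1.8730e+5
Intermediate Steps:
w = 219 (w = 231 - 12 = 219)
J(E, P) = (E**2 - 384*P)/(219 + E) (J(E, P) = (P + (E*E - 385*P))/(E + 219) = (P + (E**2 - 385*P))/(219 + E) = (E**2 - 384*P)/(219 + E))
(-171599 + J(D(10, -6), 117)) - 15526 = (-171599 + (((-6)**2)**2 - 384*117)/(219 + (-6)**2)) - 15526 = (-171599 + (36**2 - 44928)/(219 + 36)) - 15526 = (-171599 + (1296 - 44928)/255) - 15526 = (-171599 + (1/255)*(-43632)) - 15526 = (-171599 - 14544/85) - 15526 = -14600459/85 - 15526 = -15920169/85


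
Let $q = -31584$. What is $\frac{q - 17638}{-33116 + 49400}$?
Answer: $- \frac{24611}{8142} \approx -3.0227$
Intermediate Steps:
$\frac{q - 17638}{-33116 + 49400} = \frac{-31584 - 17638}{-33116 + 49400} = - \frac{49222}{16284} = \left(-49222\right) \frac{1}{16284} = - \frac{24611}{8142}$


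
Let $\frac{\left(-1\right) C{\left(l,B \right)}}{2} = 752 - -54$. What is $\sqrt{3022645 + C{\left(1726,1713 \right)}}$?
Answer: $\sqrt{3021033} \approx 1738.1$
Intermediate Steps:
$C{\left(l,B \right)} = -1612$ ($C{\left(l,B \right)} = - 2 \left(752 - -54\right) = - 2 \left(752 + 54\right) = \left(-2\right) 806 = -1612$)
$\sqrt{3022645 + C{\left(1726,1713 \right)}} = \sqrt{3022645 - 1612} = \sqrt{3021033}$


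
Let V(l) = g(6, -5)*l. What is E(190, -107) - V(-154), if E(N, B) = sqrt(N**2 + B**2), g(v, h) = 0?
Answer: sqrt(47549) ≈ 218.06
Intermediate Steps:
V(l) = 0 (V(l) = 0*l = 0)
E(N, B) = sqrt(B**2 + N**2)
E(190, -107) - V(-154) = sqrt((-107)**2 + 190**2) - 1*0 = sqrt(11449 + 36100) + 0 = sqrt(47549) + 0 = sqrt(47549)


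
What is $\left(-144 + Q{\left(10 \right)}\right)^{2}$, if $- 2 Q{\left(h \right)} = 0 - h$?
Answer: $19321$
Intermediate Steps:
$Q{\left(h \right)} = \frac{h}{2}$ ($Q{\left(h \right)} = - \frac{0 - h}{2} = - \frac{\left(-1\right) h}{2} = \frac{h}{2}$)
$\left(-144 + Q{\left(10 \right)}\right)^{2} = \left(-144 + \frac{1}{2} \cdot 10\right)^{2} = \left(-144 + 5\right)^{2} = \left(-139\right)^{2} = 19321$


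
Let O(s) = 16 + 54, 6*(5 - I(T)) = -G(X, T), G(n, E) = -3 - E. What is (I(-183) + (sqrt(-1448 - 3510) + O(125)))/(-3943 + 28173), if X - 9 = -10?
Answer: 21/4846 + I*sqrt(4958)/24230 ≈ 0.0043335 + 0.002906*I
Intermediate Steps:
X = -1 (X = 9 - 10 = -1)
I(T) = 9/2 - T/6 (I(T) = 5 - (-1)*(-3 - T)/6 = 5 - (3 + T)/6 = 5 + (-1/2 - T/6) = 9/2 - T/6)
O(s) = 70
(I(-183) + (sqrt(-1448 - 3510) + O(125)))/(-3943 + 28173) = ((9/2 - 1/6*(-183)) + (sqrt(-1448 - 3510) + 70))/(-3943 + 28173) = ((9/2 + 61/2) + (sqrt(-4958) + 70))/24230 = (35 + (I*sqrt(4958) + 70))*(1/24230) = (35 + (70 + I*sqrt(4958)))*(1/24230) = (105 + I*sqrt(4958))*(1/24230) = 21/4846 + I*sqrt(4958)/24230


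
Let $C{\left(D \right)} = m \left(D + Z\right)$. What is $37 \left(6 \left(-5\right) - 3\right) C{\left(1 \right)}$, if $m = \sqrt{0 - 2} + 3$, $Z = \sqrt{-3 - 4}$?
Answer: $- 1221 \left(1 + i \sqrt{7}\right) \left(3 + i \sqrt{2}\right) \approx 905.56 - 11418.0 i$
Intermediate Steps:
$Z = i \sqrt{7}$ ($Z = \sqrt{-7} = i \sqrt{7} \approx 2.6458 i$)
$m = 3 + i \sqrt{2}$ ($m = \sqrt{-2} + 3 = i \sqrt{2} + 3 = 3 + i \sqrt{2} \approx 3.0 + 1.4142 i$)
$C{\left(D \right)} = \left(3 + i \sqrt{2}\right) \left(D + i \sqrt{7}\right)$
$37 \left(6 \left(-5\right) - 3\right) C{\left(1 \right)} = 37 \left(6 \left(-5\right) - 3\right) \left(3 + i \sqrt{2}\right) \left(1 + i \sqrt{7}\right) = 37 \left(-30 - 3\right) \left(1 + i \sqrt{7}\right) \left(3 + i \sqrt{2}\right) = 37 \left(-33\right) \left(1 + i \sqrt{7}\right) \left(3 + i \sqrt{2}\right) = - 1221 \left(1 + i \sqrt{7}\right) \left(3 + i \sqrt{2}\right)$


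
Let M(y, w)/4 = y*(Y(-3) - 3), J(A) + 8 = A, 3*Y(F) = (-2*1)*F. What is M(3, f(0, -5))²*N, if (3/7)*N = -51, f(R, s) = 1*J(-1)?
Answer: -17136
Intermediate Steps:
Y(F) = -2*F/3 (Y(F) = ((-2*1)*F)/3 = (-2*F)/3 = -2*F/3)
J(A) = -8 + A
f(R, s) = -9 (f(R, s) = 1*(-8 - 1) = 1*(-9) = -9)
M(y, w) = -4*y (M(y, w) = 4*(y*(-⅔*(-3) - 3)) = 4*(y*(2 - 3)) = 4*(y*(-1)) = 4*(-y) = -4*y)
N = -119 (N = (7/3)*(-51) = -119)
M(3, f(0, -5))²*N = (-4*3)²*(-119) = (-12)²*(-119) = 144*(-119) = -17136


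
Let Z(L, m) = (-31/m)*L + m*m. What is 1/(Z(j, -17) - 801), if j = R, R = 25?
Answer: -17/7929 ≈ -0.0021440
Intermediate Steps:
j = 25
Z(L, m) = m**2 - 31*L/m (Z(L, m) = -31*L/m + m**2 = m**2 - 31*L/m)
1/(Z(j, -17) - 801) = 1/(((-17)**3 - 31*25)/(-17) - 801) = 1/(-(-4913 - 775)/17 - 801) = 1/(-1/17*(-5688) - 801) = 1/(5688/17 - 801) = 1/(-7929/17) = -17/7929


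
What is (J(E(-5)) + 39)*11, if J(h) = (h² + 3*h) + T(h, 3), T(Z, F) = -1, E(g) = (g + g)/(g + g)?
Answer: 462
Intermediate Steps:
E(g) = 1 (E(g) = (2*g)/((2*g)) = (2*g)*(1/(2*g)) = 1)
J(h) = -1 + h² + 3*h (J(h) = (h² + 3*h) - 1 = -1 + h² + 3*h)
(J(E(-5)) + 39)*11 = ((-1 + 1² + 3*1) + 39)*11 = ((-1 + 1 + 3) + 39)*11 = (3 + 39)*11 = 42*11 = 462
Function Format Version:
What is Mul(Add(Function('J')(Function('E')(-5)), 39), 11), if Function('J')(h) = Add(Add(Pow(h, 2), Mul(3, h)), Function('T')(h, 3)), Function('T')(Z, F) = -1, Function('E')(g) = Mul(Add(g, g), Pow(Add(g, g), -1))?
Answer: 462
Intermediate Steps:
Function('E')(g) = 1 (Function('E')(g) = Mul(Mul(2, g), Pow(Mul(2, g), -1)) = Mul(Mul(2, g), Mul(Rational(1, 2), Pow(g, -1))) = 1)
Function('J')(h) = Add(-1, Pow(h, 2), Mul(3, h)) (Function('J')(h) = Add(Add(Pow(h, 2), Mul(3, h)), -1) = Add(-1, Pow(h, 2), Mul(3, h)))
Mul(Add(Function('J')(Function('E')(-5)), 39), 11) = Mul(Add(Add(-1, Pow(1, 2), Mul(3, 1)), 39), 11) = Mul(Add(Add(-1, 1, 3), 39), 11) = Mul(Add(3, 39), 11) = Mul(42, 11) = 462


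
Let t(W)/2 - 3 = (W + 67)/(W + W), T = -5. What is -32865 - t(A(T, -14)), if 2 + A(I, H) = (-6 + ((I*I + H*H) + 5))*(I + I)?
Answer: -72384077/2202 ≈ -32872.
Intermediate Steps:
A(I, H) = -2 + 2*I*(-1 + H² + I²) (A(I, H) = -2 + (-6 + ((I*I + H*H) + 5))*(I + I) = -2 + (-6 + ((I² + H²) + 5))*(2*I) = -2 + (-6 + ((H² + I²) + 5))*(2*I) = -2 + (-6 + (5 + H² + I²))*(2*I) = -2 + (-1 + H² + I²)*(2*I) = -2 + 2*I*(-1 + H² + I²))
t(W) = 6 + (67 + W)/W (t(W) = 6 + 2*((W + 67)/(W + W)) = 6 + 2*((67 + W)/((2*W))) = 6 + 2*((67 + W)*(1/(2*W))) = 6 + 2*((67 + W)/(2*W)) = 6 + (67 + W)/W)
-32865 - t(A(T, -14)) = -32865 - (7 + 67/(-2 - 2*(-5) + 2*(-5)³ + 2*(-5)*(-14)²)) = -32865 - (7 + 67/(-2 + 10 + 2*(-125) + 2*(-5)*196)) = -32865 - (7 + 67/(-2 + 10 - 250 - 1960)) = -32865 - (7 + 67/(-2202)) = -32865 - (7 + 67*(-1/2202)) = -32865 - (7 - 67/2202) = -32865 - 1*15347/2202 = -32865 - 15347/2202 = -72384077/2202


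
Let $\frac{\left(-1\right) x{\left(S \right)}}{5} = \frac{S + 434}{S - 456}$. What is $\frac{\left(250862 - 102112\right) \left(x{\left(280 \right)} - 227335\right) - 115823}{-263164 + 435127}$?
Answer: $- \frac{165308879093}{840708} \approx -1.9663 \cdot 10^{5}$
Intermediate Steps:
$x{\left(S \right)} = - \frac{5 \left(434 + S\right)}{-456 + S}$ ($x{\left(S \right)} = - 5 \frac{S + 434}{S - 456} = - 5 \frac{434 + S}{-456 + S} = - \frac{5 \left(434 + S\right)}{-456 + S}$)
$\frac{\left(250862 - 102112\right) \left(x{\left(280 \right)} - 227335\right) - 115823}{-263164 + 435127} = \frac{\left(250862 - 102112\right) \left(\frac{5 \left(-434 - 280\right)}{-456 + 280} - 227335\right) - 115823}{-263164 + 435127} = \frac{148750 \left(\frac{5 \left(-434 - 280\right)}{-176} - 227335\right) - 115823}{171963} = \left(148750 \left(5 \left(- \frac{1}{176}\right) \left(-714\right) - 227335\right) - 115823\right) \frac{1}{171963} = \left(148750 \left(\frac{1785}{88} - 227335\right) - 115823\right) \frac{1}{171963} = \left(148750 \left(- \frac{20003695}{88}\right) - 115823\right) \frac{1}{171963} = \left(- \frac{1487774815625}{44} - 115823\right) \frac{1}{171963} = \left(- \frac{1487779911837}{44}\right) \frac{1}{171963} = - \frac{165308879093}{840708}$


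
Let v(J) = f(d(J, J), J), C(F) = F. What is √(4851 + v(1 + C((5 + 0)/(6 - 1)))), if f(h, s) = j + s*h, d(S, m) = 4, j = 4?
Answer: √4863 ≈ 69.735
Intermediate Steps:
f(h, s) = 4 + h*s (f(h, s) = 4 + s*h = 4 + h*s)
v(J) = 4 + 4*J
√(4851 + v(1 + C((5 + 0)/(6 - 1)))) = √(4851 + (4 + 4*(1 + (5 + 0)/(6 - 1)))) = √(4851 + (4 + 4*(1 + 5/5))) = √(4851 + (4 + 4*(1 + 5*(⅕)))) = √(4851 + (4 + 4*(1 + 1))) = √(4851 + (4 + 4*2)) = √(4851 + (4 + 8)) = √(4851 + 12) = √4863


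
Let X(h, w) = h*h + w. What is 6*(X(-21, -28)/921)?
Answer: 826/307 ≈ 2.6906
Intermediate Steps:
X(h, w) = w + h**2 (X(h, w) = h**2 + w = w + h**2)
6*(X(-21, -28)/921) = 6*((-28 + (-21)**2)/921) = 6*((-28 + 441)*(1/921)) = 6*(413*(1/921)) = 6*(413/921) = 826/307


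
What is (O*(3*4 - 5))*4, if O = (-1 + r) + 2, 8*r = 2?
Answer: 35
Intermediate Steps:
r = ¼ (r = (⅛)*2 = ¼ ≈ 0.25000)
O = 5/4 (O = (-1 + ¼) + 2 = -¾ + 2 = 5/4 ≈ 1.2500)
(O*(3*4 - 5))*4 = (5*(3*4 - 5)/4)*4 = (5*(12 - 5)/4)*4 = ((5/4)*7)*4 = (35/4)*4 = 35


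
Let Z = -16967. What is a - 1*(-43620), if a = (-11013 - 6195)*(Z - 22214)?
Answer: 674270268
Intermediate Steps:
a = 674226648 (a = (-11013 - 6195)*(-16967 - 22214) = -17208*(-39181) = 674226648)
a - 1*(-43620) = 674226648 - 1*(-43620) = 674226648 + 43620 = 674270268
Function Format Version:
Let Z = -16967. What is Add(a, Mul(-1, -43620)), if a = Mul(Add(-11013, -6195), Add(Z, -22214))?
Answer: 674270268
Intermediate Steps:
a = 674226648 (a = Mul(Add(-11013, -6195), Add(-16967, -22214)) = Mul(-17208, -39181) = 674226648)
Add(a, Mul(-1, -43620)) = Add(674226648, Mul(-1, -43620)) = Add(674226648, 43620) = 674270268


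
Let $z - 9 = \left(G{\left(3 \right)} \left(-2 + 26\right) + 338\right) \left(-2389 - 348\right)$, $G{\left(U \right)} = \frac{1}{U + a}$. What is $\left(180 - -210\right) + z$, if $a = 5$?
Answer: $-932918$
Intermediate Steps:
$G{\left(U \right)} = \frac{1}{5 + U}$ ($G{\left(U \right)} = \frac{1}{U + 5} = \frac{1}{5 + U}$)
$z = -933308$ ($z = 9 + \left(\frac{-2 + 26}{5 + 3} + 338\right) \left(-2389 - 348\right) = 9 + \left(\frac{1}{8} \cdot 24 + 338\right) \left(-2737\right) = 9 + \left(3 + 338\right) \left(-2737\right) = 9 + 341 \left(-2737\right) = 9 - 933317 = -933308$)
$\left(180 - -210\right) + z = \left(180 - -210\right) - 933308 = \left(180 + 210\right) - 933308 = 390 - 933308 = -932918$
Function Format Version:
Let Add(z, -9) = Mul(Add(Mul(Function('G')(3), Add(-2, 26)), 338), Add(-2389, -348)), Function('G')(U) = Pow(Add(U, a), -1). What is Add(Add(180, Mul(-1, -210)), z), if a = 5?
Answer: -932918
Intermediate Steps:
Function('G')(U) = Pow(Add(5, U), -1) (Function('G')(U) = Pow(Add(U, 5), -1) = Pow(Add(5, U), -1))
z = -933308 (z = Add(9, Mul(Add(Mul(Pow(Add(5, 3), -1), Add(-2, 26)), 338), Add(-2389, -348))) = Add(9, Mul(Add(Mul(Pow(8, -1), 24), 338), -2737)) = Add(9, Mul(Add(Mul(Rational(1, 8), 24), 338), -2737)) = Add(9, Mul(Add(3, 338), -2737)) = Add(9, Mul(341, -2737)) = Add(9, -933317) = -933308)
Add(Add(180, Mul(-1, -210)), z) = Add(Add(180, Mul(-1, -210)), -933308) = Add(Add(180, 210), -933308) = Add(390, -933308) = -932918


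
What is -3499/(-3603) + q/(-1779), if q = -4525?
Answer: 2503144/712193 ≈ 3.5147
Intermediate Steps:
-3499/(-3603) + q/(-1779) = -3499/(-3603) - 4525/(-1779) = -3499*(-1/3603) - 4525*(-1/1779) = 3499/3603 + 4525/1779 = 2503144/712193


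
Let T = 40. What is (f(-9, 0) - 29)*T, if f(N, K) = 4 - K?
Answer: -1000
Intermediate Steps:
(f(-9, 0) - 29)*T = ((4 - 1*0) - 29)*40 = ((4 + 0) - 29)*40 = (4 - 29)*40 = -25*40 = -1000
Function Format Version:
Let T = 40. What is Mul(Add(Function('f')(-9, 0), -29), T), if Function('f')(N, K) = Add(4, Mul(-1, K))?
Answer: -1000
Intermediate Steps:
Mul(Add(Function('f')(-9, 0), -29), T) = Mul(Add(Add(4, Mul(-1, 0)), -29), 40) = Mul(Add(Add(4, 0), -29), 40) = Mul(Add(4, -29), 40) = Mul(-25, 40) = -1000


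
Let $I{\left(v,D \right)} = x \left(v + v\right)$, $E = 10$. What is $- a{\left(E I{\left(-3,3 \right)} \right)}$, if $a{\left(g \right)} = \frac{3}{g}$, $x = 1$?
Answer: $\frac{1}{20} \approx 0.05$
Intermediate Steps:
$I{\left(v,D \right)} = 2 v$ ($I{\left(v,D \right)} = 1 \left(v + v\right) = 1 \cdot 2 v = 2 v$)
$- a{\left(E I{\left(-3,3 \right)} \right)} = - \frac{3}{10 \cdot 2 \left(-3\right)} = - \frac{3}{10 \left(-6\right)} = - \frac{3}{-60} = - \frac{3 \left(-1\right)}{60} = \left(-1\right) \left(- \frac{1}{20}\right) = \frac{1}{20}$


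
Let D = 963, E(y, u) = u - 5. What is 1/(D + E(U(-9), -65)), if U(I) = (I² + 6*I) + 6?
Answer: 1/893 ≈ 0.0011198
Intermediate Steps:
U(I) = 6 + I² + 6*I
E(y, u) = -5 + u
1/(D + E(U(-9), -65)) = 1/(963 + (-5 - 65)) = 1/(963 - 70) = 1/893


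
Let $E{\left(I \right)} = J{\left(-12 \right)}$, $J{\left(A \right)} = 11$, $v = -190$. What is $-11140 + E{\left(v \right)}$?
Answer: $-11129$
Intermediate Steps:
$E{\left(I \right)} = 11$
$-11140 + E{\left(v \right)} = -11140 + 11 = -11129$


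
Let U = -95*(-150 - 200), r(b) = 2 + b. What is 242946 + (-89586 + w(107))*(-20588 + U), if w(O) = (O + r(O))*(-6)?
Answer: -1150504938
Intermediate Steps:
w(O) = -12 - 12*O (w(O) = (O + (2 + O))*(-6) = (2 + 2*O)*(-6) = -12 - 12*O)
U = 33250 (U = -95*(-350) = 33250)
242946 + (-89586 + w(107))*(-20588 + U) = 242946 + (-89586 + (-12 - 12*107))*(-20588 + 33250) = 242946 + (-89586 + (-12 - 1284))*12662 = 242946 + (-89586 - 1296)*12662 = 242946 - 90882*12662 = 242946 - 1150747884 = -1150504938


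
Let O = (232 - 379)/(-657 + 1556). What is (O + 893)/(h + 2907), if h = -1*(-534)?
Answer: 802660/3093459 ≈ 0.25947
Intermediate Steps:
h = 534
O = -147/899 ≈ -0.16352
(O + 893)/(h + 2907) = (-147/899 + 893)/(534 + 2907) = (802660/899)/3441 = (802660/899)*(1/3441) = 802660/3093459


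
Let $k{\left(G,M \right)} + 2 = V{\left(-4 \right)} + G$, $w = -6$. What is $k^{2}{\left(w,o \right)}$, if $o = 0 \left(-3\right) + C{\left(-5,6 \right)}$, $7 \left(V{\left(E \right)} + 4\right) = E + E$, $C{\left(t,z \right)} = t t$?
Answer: $\frac{8464}{49} \approx 172.73$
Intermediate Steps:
$C{\left(t,z \right)} = t^{2}$
$V{\left(E \right)} = -4 + \frac{2 E}{7}$ ($V{\left(E \right)} = -4 + \frac{E + E}{7} = -4 + \frac{2 E}{7}$)
$o = 25$ ($o = 0 \left(-3\right) + \left(-5\right)^{2} = 0 + 25 = 25$)
$k{\left(G,M \right)} = - \frac{50}{7} + G$ ($k{\left(G,M \right)} = -2 + \left(\left(-4 + \frac{2}{7} \left(-4\right)\right) + G\right) = -2 + \left(\left(-4 - \frac{8}{7}\right) + G\right) = -2 + \left(- \frac{36}{7} + G\right) = - \frac{50}{7} + G$)
$k^{2}{\left(w,o \right)} = \left(- \frac{50}{7} - 6\right)^{2} = \left(- \frac{92}{7}\right)^{2} = \frac{8464}{49}$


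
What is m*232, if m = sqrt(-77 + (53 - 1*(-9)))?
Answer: 232*I*sqrt(15) ≈ 898.53*I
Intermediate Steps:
m = I*sqrt(15) (m = sqrt(-77 + (53 + 9)) = sqrt(-77 + 62) = sqrt(-15) = I*sqrt(15) ≈ 3.873*I)
m*232 = (I*sqrt(15))*232 = 232*I*sqrt(15)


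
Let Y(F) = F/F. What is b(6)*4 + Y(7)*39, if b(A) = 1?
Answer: 43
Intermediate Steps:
Y(F) = 1
b(6)*4 + Y(7)*39 = 1*4 + 1*39 = 4 + 39 = 43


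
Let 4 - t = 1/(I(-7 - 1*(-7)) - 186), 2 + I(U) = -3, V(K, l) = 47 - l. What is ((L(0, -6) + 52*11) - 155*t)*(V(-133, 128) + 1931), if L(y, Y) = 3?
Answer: -16187500/191 ≈ -84751.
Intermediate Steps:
I(U) = -5 (I(U) = -2 - 3 = -5)
t = 765/191 (t = 4 - 1/(-5 - 186) = 4 - 1/(-191) = 4 - 1*(-1/191) = 4 + 1/191 = 765/191 ≈ 4.0052)
((L(0, -6) + 52*11) - 155*t)*(V(-133, 128) + 1931) = ((3 + 52*11) - 155*765/191)*((47 - 1*128) + 1931) = ((3 + 572) - 118575/191)*((47 - 128) + 1931) = (575 - 118575/191)*(-81 + 1931) = -8750/191*1850 = -16187500/191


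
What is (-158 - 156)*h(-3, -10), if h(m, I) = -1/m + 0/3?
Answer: -314/3 ≈ -104.67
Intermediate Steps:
h(m, I) = -1/m (h(m, I) = -1/m + 0*(1/3) = -1/m + 0 = -1/m)
(-158 - 156)*h(-3, -10) = (-158 - 156)*(-1/(-3)) = -(-314)*(-1)/3 = -314*1/3 = -314/3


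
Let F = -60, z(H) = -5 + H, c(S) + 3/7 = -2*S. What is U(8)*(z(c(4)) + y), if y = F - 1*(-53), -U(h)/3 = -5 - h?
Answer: -5577/7 ≈ -796.71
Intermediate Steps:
c(S) = -3/7 - 2*S
U(h) = 15 + 3*h (U(h) = -3*(-5 - h) = 15 + 3*h)
y = -7 (y = -60 - 1*(-53) = -60 + 53 = -7)
U(8)*(z(c(4)) + y) = (15 + 3*8)*((-5 + (-3/7 - 2*4)) - 7) = (15 + 24)*((-5 + (-3/7 - 8)) - 7) = 39*((-5 - 59/7) - 7) = 39*(-94/7 - 7) = 39*(-143/7) = -5577/7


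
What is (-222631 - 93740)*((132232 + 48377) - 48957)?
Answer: -41650874892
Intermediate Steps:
(-222631 - 93740)*((132232 + 48377) - 48957) = -316371*(180609 - 48957) = -316371*131652 = -41650874892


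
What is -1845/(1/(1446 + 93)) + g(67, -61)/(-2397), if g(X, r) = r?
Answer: -6806173574/2397 ≈ -2.8395e+6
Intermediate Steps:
-1845/(1/(1446 + 93)) + g(67, -61)/(-2397) = -1845/(1/(1446 + 93)) - 61/(-2397) = -1845/(1/1539) - 61*(-1/2397) = -1845/1/1539 + 61/2397 = -1845*1539 + 61/2397 = -2839455 + 61/2397 = -6806173574/2397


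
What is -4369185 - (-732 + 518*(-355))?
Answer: -4184563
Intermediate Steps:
-4369185 - (-732 + 518*(-355)) = -4369185 - (-732 - 183890) = -4369185 - 1*(-184622) = -4369185 + 184622 = -4184563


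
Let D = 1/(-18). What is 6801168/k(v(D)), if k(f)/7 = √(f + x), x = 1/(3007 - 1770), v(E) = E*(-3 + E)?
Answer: 122421024*√84560083/478513 ≈ 2.3526e+6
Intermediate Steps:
D = -1/18 ≈ -0.055556
x = 1/1237 ≈ 0.00080841
k(f) = 7*√(1/1237 + f) (k(f) = 7*√(f + 1/1237) = 7*√(1/1237 + f))
6801168/k(v(D)) = 6801168/((7*√(1237 + 1530169*(-(-3 - 1/18)/18))/1237)) = 6801168/((7*√(1237 + 1530169*(-1/18*(-55/18)))/1237)) = 6801168/((7*√(1237 + 1530169*(55/324))/1237)) = 6801168/((7*√(1237 + 84159295/324)/1237)) = 6801168/((7*√(84560083/324)/1237)) = 6801168/((7*(√84560083/18)/1237)) = 6801168/((7*√84560083/22266)) = 6801168*(18*√84560083/478513) = 122421024*√84560083/478513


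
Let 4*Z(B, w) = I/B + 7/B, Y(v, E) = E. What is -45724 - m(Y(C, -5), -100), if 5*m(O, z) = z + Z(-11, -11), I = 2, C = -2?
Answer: -10054871/220 ≈ -45704.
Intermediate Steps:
Z(B, w) = 9/(4*B) (Z(B, w) = (2/B + 7/B)/4 = (9/B)/4 = 9/(4*B))
m(O, z) = -9/220 + z/5 (m(O, z) = (z + (9/4)/(-11))/5 = (z + (9/4)*(-1/11))/5 = (z - 9/44)/5 = (-9/44 + z)/5 = -9/220 + z/5)
-45724 - m(Y(C, -5), -100) = -45724 - (-9/220 + (⅕)*(-100)) = -45724 - (-9/220 - 20) = -45724 - 1*(-4409/220) = -45724 + 4409/220 = -10054871/220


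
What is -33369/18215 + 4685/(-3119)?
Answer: -189415186/56812585 ≈ -3.3340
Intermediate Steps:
-33369/18215 + 4685/(-3119) = -33369*1/18215 + 4685*(-1/3119) = -33369/18215 - 4685/3119 = -189415186/56812585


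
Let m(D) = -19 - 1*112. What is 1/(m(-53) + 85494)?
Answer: 1/85363 ≈ 1.1715e-5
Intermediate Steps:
m(D) = -131 (m(D) = -19 - 112 = -131)
1/(m(-53) + 85494) = 1/(-131 + 85494) = 1/85363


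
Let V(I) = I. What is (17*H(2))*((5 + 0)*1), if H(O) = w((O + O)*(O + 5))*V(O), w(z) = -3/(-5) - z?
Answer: -4658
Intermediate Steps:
w(z) = ⅗ - z (w(z) = -3*(-⅕) - z = ⅗ - z)
H(O) = O*(⅗ - 2*O*(5 + O)) (H(O) = (⅗ - (O + O)*(O + 5))*O = (⅗ - 2*O*(5 + O))*O = O*(⅗ - 2*O*(5 + O)))
(17*H(2))*((5 + 0)*1) = (17*(-⅕*2*(-3 + 10*2*(5 + 2))))*((5 + 0)*1) = (17*(-⅕*2*(-3 + 10*2*7)))*(5*1) = (17*(-⅕*2*(-3 + 140)))*5 = (17*(-⅕*2*137))*5 = (17*(-274/5))*5 = -4658/5*5 = -4658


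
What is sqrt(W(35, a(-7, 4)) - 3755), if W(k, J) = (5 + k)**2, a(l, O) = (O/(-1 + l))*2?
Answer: I*sqrt(2155) ≈ 46.422*I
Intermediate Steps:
a(l, O) = 2*O/(-1 + l) (a(l, O) = (O/(-1 + l))*2 = 2*O/(-1 + l))
sqrt(W(35, a(-7, 4)) - 3755) = sqrt((5 + 35)**2 - 3755) = sqrt(40**2 - 3755) = sqrt(1600 - 3755) = sqrt(-2155) = I*sqrt(2155)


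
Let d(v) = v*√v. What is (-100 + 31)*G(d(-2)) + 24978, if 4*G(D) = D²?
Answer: 25116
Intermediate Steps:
d(v) = v^(3/2)
G(D) = D²/4
(-100 + 31)*G(d(-2)) + 24978 = (-100 + 31)*(((-2)^(3/2))²/4) + 24978 = -69*(-2*I*√2)²/4 + 24978 = -69*(-8)/4 + 24978 = -69*(-2) + 24978 = 138 + 24978 = 25116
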